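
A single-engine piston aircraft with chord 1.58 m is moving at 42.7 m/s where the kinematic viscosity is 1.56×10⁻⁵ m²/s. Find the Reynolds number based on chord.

Re = v·c/ν = 42.7 × 1.58 / (1.56×10⁻⁵) = 4.32×10^6

Re = 4.32×10^6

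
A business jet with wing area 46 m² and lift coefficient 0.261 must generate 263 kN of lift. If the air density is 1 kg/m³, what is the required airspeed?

L = ½ρv²S·CL ⇒ v = √(2L/(ρ·S·CL))
v = √(2 × 2.63×10^5 / (1 × 46 × 0.261)) = √43810 = 209 m/s

v = 209 m/s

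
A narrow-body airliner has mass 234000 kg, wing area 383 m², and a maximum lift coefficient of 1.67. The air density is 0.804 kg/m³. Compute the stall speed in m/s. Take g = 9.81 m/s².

Weight W = mg = 234000 × 9.81 = 2.296×10^6 N.
V_stall = √(2W/(ρ·S·CL,max)) = √(2 × 2.296×10^6 / (0.804 × 383 × 1.67))
V_stall = √8928 = 94.5 m/s

V_stall = 94.5 m/s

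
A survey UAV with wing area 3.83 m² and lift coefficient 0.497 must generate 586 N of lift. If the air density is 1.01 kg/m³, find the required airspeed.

v = 24.7 m/s

L = ½ρv²S·CL ⇒ v = √(2L/(ρ·S·CL))
v = √(2 × 586 / (1.01 × 3.83 × 0.497)) = √609.6 = 24.7 m/s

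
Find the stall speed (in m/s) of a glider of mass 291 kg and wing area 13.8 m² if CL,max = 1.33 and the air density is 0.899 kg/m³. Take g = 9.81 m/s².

V_stall = 18.6 m/s

Weight W = mg = 291 × 9.81 = 2855 N.
V_stall = √(2W/(ρ·S·CL,max)) = √(2 × 2855 / (0.899 × 13.8 × 1.33))
V_stall = √346 = 18.6 m/s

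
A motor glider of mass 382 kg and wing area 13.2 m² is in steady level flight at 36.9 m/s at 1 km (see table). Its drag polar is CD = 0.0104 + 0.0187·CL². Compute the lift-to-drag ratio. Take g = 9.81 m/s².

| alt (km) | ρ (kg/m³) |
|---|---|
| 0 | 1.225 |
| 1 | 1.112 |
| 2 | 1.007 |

L/D = 28.8

At 1 km, from the table: ρ = 1.112 kg/m³.
Level flight ⇒ L = W = m·g = 382 × 9.81 = 3747.4 N.
Dynamic pressure q = 0.5 × 1.112 × 36.9² = 757.1 Pa.
Required CL = L/(qS) = 3747.4/(757.1·13.2) = 0.375.
CD = 0.0104 + 0.0187 × 0.375² = 0.01303.
L/D = CL/CD = 0.375 / 0.01303 = 28.8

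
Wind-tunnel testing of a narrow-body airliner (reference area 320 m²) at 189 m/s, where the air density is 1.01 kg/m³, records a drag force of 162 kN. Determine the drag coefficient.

From D = ½ρv²S·CD, rearranging gives CD = 2D/(ρv²S).
CD = 2 × 1.62×10^5 / (1.01 × 189² × 320) = 0.0281

CD = 0.0281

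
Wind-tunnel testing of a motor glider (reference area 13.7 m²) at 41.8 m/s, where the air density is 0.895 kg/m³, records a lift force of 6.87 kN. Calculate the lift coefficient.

From L = ½ρv²S·CL, rearranging gives CL = 2L/(ρv²S).
CL = 2 × 6870 / (0.895 × 41.8² × 13.7) = 0.641

CL = 0.641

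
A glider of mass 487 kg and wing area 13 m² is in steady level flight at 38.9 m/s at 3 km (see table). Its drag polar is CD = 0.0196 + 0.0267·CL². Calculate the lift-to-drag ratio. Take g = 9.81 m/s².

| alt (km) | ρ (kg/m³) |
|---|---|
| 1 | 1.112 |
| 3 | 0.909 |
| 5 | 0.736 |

At 3 km, from the table: ρ = 0.909 kg/m³.
Weight W = mg = 487 × 9.81 = 4777.5 N; in level flight L = W.
q = ½ρv² = ½ × 0.909 × 38.9² = 687.8 Pa.
CL = W/(q·S) = 4777.5 / (687.8 × 13) = 0.5343.
CD = 0.0196 + 0.0267 × 0.5343² = 0.02722.
L/D = CL/CD = 0.5343 / 0.02722 = 19.6

L/D = 19.6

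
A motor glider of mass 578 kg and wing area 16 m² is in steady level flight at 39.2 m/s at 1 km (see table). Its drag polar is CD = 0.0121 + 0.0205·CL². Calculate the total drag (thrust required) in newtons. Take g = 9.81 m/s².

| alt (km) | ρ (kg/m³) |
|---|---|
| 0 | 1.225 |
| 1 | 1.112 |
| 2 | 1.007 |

At 1 km, from the table: ρ = 1.112 kg/m³.
Level flight ⇒ L = W = m·g = 578 × 9.81 = 5670.2 N.
Dynamic pressure q = 0.5 × 1.112 × 39.2² = 854.4 Pa.
CL = W/(q·S) = 5670.2 / (854.4 × 16) = 0.4148.
CD = 0.0121 + 0.0205 × 0.4148² = 0.01563.
D = q·S·CD = 854.4 × 16 × 0.01563 = 213.6 N

D = 214 N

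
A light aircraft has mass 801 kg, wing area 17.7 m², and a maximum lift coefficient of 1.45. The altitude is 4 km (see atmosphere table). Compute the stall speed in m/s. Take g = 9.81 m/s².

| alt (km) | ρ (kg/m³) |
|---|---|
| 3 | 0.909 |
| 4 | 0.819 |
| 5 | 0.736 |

At 4 km, from the table: ρ = 0.819 kg/m³.
Stall occurs when L = W at CL,max. W = mg = 801 × 9.81 = 7858 N.
V_stall = √(2W/(ρ·S·CL,max)) = √(2 × 7858 / (0.819 × 17.7 × 1.45))
V_stall = √747.7 = 27.3 m/s

V_stall = 27.3 m/s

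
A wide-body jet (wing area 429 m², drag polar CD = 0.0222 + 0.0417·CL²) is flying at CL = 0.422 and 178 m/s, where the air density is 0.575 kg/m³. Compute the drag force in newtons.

D = 1.16×10^5 N

CD = 0.0222 + 0.0417 × 0.422² = 0.02963
D = ½ρv²S·CD = ½ × 0.575 × 178² × 429 × 0.02963 = 1.16×10^5 N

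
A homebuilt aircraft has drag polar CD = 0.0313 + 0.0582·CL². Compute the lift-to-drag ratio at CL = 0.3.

L/D = 8.21

CD = 0.0313 + 0.0582 × 0.3² = 0.03654
L/D = CL/CD = 0.3 / 0.03654 = 8.21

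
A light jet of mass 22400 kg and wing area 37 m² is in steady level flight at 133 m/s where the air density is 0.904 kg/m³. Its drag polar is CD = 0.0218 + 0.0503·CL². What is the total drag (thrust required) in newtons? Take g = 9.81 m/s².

D = 14700 N

Weight W = mg = 22400 × 9.81 = 2.1974×10^5 N; in level flight L = W.
Dynamic pressure q = 0.5 × 0.904 × 133² = 7995 Pa.
Required CL = L/(qS) = 2.1974×10^5/(7995·37) = 0.7428.
CD = 0.0218 + 0.0503 × 0.7428² = 0.04955.
D = q·S·CD = 7995 × 37 × 0.04955 = 14660 N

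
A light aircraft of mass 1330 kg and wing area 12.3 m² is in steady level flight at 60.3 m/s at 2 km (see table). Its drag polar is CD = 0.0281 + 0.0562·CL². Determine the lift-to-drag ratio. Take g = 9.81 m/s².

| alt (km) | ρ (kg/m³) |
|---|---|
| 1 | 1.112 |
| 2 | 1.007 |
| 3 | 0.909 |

L/D = 12.3

At 2 km, from the table: ρ = 1.007 kg/m³.
Level flight ⇒ L = W = m·g = 1330 × 9.81 = 13047 N.
Dynamic pressure q = 0.5 × 1.007 × 60.3² = 1831 Pa.
CL = 2W/(ρv²S) = 2×13047/(1.007×60.3²×12.3) = 0.5794.
CD = 0.0281 + 0.0562 × 0.5794² = 0.04697.
L/D = CL/CD = 0.5794 / 0.04697 = 12.3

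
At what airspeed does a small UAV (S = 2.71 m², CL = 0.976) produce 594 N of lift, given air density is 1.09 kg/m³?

v = 20.3 m/s

L = ½ρv²S·CL ⇒ v = √(2L/(ρ·S·CL))
v = √(2 × 594 / (1.09 × 2.71 × 0.976)) = √412.1 = 20.3 m/s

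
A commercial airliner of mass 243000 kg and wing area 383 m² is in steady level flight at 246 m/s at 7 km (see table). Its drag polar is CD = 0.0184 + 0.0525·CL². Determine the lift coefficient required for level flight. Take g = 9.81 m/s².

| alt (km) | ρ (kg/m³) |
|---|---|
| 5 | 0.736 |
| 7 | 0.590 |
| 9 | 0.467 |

CL = 0.349

At 7 km, from the table: ρ = 0.590 kg/m³.
In steady level flight, lift balances weight: W = mg = 243000 × 9.81 = 2.3838×10^6 N.
Dynamic pressure q = 0.5 × 0.59 × 246² = 17850 Pa.
CL = W/(q·S) = 2.3838×10^6 / (17850 × 383) = 0.3486.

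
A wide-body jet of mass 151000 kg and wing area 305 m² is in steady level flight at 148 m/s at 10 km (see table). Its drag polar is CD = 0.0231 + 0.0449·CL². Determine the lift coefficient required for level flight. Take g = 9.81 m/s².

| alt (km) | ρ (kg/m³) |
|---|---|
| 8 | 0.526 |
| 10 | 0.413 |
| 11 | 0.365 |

At 10 km, from the table: ρ = 0.413 kg/m³.
Weight W = mg = 151000 × 9.81 = 1.4813×10^6 N; in level flight L = W.
q = ½ρv² = ½ × 0.413 × 148² = 4523 Pa.
Required CL = L/(qS) = 1.4813×10^6/(4523·305) = 1.074.

CL = 1.07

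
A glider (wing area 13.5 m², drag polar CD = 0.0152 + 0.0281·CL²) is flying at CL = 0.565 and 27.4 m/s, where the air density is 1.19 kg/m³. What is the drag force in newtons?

CD = 0.0152 + 0.0281 × 0.565² = 0.02417
D = ½ρv²S·CD = ½ × 1.19 × 27.4² × 13.5 × 0.02417 = 146 N

D = 146 N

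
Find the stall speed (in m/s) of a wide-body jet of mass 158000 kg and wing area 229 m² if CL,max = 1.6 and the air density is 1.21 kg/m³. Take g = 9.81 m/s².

Stall occurs when L = W at CL,max. W = mg = 158000 × 9.81 = 1.55×10^6 N.
From L = ½ρV²S·CL,max = W: V_stall = √(2W/(ρSCL,max)) = √(2·1.55×10^6/(1.21·229·1.6))
V_stall = √6992 = 83.6 m/s

V_stall = 83.6 m/s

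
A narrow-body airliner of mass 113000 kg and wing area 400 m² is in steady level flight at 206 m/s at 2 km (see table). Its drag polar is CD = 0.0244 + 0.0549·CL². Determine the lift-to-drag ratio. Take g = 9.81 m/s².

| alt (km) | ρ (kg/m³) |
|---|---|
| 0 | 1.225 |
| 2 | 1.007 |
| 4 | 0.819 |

L/D = 5.12

At 2 km, from the table: ρ = 1.007 kg/m³.
Level flight ⇒ L = W = m·g = 113000 × 9.81 = 1.1085×10^6 N.
q = ½ρv² = ½ × 1.007 × 206² = 21370 Pa.
Required CL = L/(qS) = 1.1085×10^6/(21370·400) = 0.1297.
CD = 0.0244 + 0.0549 × 0.1297² = 0.02532.
L/D = CL/CD = 0.1297 / 0.02532 = 5.12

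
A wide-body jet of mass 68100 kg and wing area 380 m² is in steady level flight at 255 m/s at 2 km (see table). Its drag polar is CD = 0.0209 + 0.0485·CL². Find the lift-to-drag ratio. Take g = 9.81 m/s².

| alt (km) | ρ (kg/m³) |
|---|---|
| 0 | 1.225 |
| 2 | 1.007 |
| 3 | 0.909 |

L/D = 2.55

At 2 km, from the table: ρ = 1.007 kg/m³.
Weight W = mg = 68100 × 9.81 = 6.6806×10^5 N; in level flight L = W.
q = ½ρv² = ½ × 1.007 × 255² = 32740 Pa.
Required CL = L/(qS) = 6.6806×10^5/(32740·380) = 0.0537.
CD = 0.0209 + 0.0485 × 0.0537² = 0.02104.
L/D = CL/CD = 0.0537 / 0.02104 = 2.55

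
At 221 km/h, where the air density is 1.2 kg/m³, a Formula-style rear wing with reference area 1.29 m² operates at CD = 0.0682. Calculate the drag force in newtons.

D = 199 N

Convert speed: v = 221 km/h ÷ 3.6 = 61.39 m/s.
Dynamic pressure q = ½ρv² = ½ × 1.2 × 61.39² = 2261 Pa.
D = q·S·CD = 2261 × 1.29 × 0.0682 = 199 N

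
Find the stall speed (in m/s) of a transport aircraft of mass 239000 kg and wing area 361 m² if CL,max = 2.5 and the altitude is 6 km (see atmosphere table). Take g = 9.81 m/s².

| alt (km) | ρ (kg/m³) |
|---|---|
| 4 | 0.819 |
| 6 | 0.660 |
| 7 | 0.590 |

At 6 km, from the table: ρ = 0.660 kg/m³.
At stall, lift equals weight: L = W = m·g = 239000 × 9.81 = 2.345×10^6 N.
V_stall = √(2W/(ρ·S·CL,max)) = √(2 × 2.345×10^6 / (0.66 × 361 × 2.5))
V_stall = √7872 = 88.7 m/s

V_stall = 88.7 m/s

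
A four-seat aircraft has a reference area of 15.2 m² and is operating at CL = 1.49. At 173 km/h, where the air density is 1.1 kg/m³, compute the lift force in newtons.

Convert speed: v = 173 km/h ÷ 3.6 = 48.06 m/s.
L = ½ρv²S·CL = ½ × 1.1 × 48.06² × 15.2 × 1.49 = 28800 N ≈ 28.8 kN

L = 28800 N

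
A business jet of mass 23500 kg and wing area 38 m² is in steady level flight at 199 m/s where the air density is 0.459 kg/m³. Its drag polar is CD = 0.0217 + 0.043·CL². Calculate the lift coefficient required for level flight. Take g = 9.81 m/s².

Weight W = mg = 23500 × 9.81 = 2.3054×10^5 N; in level flight L = W.
Dynamic pressure q = 0.5 × 0.459 × 199² = 9088 Pa.
CL = 2W/(ρv²S) = 2×2.3054×10^5/(0.459×199²×38) = 0.6675.

CL = 0.668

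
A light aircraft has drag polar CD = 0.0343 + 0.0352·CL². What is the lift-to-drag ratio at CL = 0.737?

CD = 0.0343 + 0.0352 × 0.737² = 0.05342
L/D = CL/CD = 0.737 / 0.05342 = 13.8

L/D = 13.8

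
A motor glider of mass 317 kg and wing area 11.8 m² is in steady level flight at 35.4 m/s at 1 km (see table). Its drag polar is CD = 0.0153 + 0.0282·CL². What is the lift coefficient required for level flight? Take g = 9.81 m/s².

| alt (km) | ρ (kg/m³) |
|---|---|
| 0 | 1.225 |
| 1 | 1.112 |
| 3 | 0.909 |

At 1 km, from the table: ρ = 1.112 kg/m³.
Level flight ⇒ L = W = m·g = 317 × 9.81 = 3109.8 N.
Dynamic pressure q = 0.5 × 1.112 × 35.4² = 696.8 Pa.
CL = 2W/(ρv²S) = 2×3109.8/(1.112×35.4²×11.8) = 0.3782.

CL = 0.378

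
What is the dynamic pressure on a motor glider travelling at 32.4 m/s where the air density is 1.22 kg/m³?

q = 640 Pa

q = ½ρv² = ½ × 1.22 × 32.4² = 640 Pa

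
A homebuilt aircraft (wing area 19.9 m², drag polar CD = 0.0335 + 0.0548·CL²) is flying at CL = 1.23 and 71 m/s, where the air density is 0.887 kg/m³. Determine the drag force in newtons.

D = 5180 N

CD = 0.0335 + 0.0548 × 1.23² = 0.1164
D = ½ρv²S·CD = ½ × 0.887 × 71² × 19.9 × 0.1164 = 5180 N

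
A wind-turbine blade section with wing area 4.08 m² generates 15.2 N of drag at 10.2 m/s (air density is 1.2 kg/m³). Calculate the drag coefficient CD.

CD = 0.0597

From D = ½ρv²S·CD, rearranging gives CD = 2D/(ρv²S).
CD = 2 × 15.2 / (1.2 × 10.2² × 4.08) = 0.0597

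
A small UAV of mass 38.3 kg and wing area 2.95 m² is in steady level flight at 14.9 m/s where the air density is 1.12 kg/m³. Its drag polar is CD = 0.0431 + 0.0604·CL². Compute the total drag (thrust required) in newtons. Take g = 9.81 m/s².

Level flight ⇒ L = W = m·g = 38.3 × 9.81 = 375.72 N.
q = ½ρv² = ½ × 1.12 × 14.9² = 124.3 Pa.
CL = 2W/(ρv²S) = 2×375.72/(1.12×14.9²×2.95) = 1.024.
CD = 0.0431 + 0.0604 × 1.024² = 0.1065.
D = q·S·CD = 124.3 × 2.95 × 0.1065 = 39.06 N

D = 39.1 N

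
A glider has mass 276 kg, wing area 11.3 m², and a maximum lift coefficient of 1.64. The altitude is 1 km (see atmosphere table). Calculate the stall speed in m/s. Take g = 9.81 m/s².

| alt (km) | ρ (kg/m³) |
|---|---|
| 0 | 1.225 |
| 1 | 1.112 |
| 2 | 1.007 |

At 1 km, from the table: ρ = 1.112 kg/m³.
Weight W = mg = 276 × 9.81 = 2708 N.
From L = ½ρV²S·CL,max = W: V_stall = √(2W/(ρSCL,max)) = √(2·2708/(1.112·11.3·1.64))
V_stall = √262.8 = 16.2 m/s

V_stall = 16.2 m/s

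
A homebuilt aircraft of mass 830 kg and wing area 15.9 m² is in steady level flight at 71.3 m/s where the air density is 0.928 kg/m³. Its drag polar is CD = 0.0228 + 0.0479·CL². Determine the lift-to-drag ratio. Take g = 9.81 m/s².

L/D = 8.66

In steady level flight, lift balances weight: W = mg = 830 × 9.81 = 8142.3 N.
Dynamic pressure q = 0.5 × 0.928 × 71.3² = 2359 Pa.
CL = 2W/(ρv²S) = 2×8142.3/(0.928×71.3²×15.9) = 0.2171.
CD = 0.0228 + 0.0479 × 0.2171² = 0.02506.
L/D = CL/CD = 0.2171 / 0.02506 = 8.66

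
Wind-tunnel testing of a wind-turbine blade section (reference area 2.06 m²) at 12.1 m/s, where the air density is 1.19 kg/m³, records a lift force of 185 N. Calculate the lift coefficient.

CL = 1.03

From L = ½ρv²S·CL, rearranging gives CL = 2L/(ρv²S).
CL = 2 × 185 / (1.19 × 12.1² × 2.06) = 1.03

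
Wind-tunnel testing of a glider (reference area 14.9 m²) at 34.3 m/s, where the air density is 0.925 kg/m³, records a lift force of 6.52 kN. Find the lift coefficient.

CL = 0.804

From L = ½ρv²S·CL, rearranging gives CL = 2L/(ρv²S).
CL = 2 × 6520 / (0.925 × 34.3² × 14.9) = 0.804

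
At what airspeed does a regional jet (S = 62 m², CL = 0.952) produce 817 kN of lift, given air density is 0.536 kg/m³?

L = ½ρv²S·CL ⇒ v = √(2L/(ρ·S·CL))
v = √(2 × 8.17×10^5 / (0.536 × 62 × 0.952)) = √51650 = 227 m/s

v = 227 m/s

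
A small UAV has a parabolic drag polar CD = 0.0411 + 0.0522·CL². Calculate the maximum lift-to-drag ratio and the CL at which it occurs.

(L/D)max = 10.8, at CL = 0.887

For CD = CD0 + K·CL², (L/D)max occurs at CL* = √(CD0/K) and equals 1/(2√(K·CD0)).
(L/D)max = 1/(2√(0.0522 × 0.0411)) = 1/(2 × 0.04632) = 10.8
CL* = √(0.0411/0.0522) = 0.887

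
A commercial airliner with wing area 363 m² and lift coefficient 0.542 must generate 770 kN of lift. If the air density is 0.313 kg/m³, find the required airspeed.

v = 158 m/s

L = ½ρv²S·CL ⇒ v = √(2L/(ρ·S·CL))
v = √(2 × 7.7×10^5 / (0.313 × 363 × 0.542)) = √25010 = 158 m/s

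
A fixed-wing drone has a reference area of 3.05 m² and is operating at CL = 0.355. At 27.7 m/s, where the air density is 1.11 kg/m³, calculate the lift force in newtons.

L = ½ρv²S·CL = ½ × 1.11 × 27.7² × 3.05 × 0.355 = 461 N

L = 461 N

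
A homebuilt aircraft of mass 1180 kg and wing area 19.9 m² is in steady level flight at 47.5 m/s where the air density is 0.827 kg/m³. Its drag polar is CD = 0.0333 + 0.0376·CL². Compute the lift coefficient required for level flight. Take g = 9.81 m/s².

CL = 0.623

In steady level flight, lift balances weight: W = mg = 1180 × 9.81 = 11576 N.
q = ½ρv² = ½ × 0.827 × 47.5² = 933 Pa.
CL = 2W/(ρv²S) = 2×11576/(0.827×47.5²×19.9) = 0.6235.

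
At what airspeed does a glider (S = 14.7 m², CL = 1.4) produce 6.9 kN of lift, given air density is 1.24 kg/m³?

L = ½ρv²S·CL ⇒ v = √(2L/(ρ·S·CL))
v = √(2 × 6900 / (1.24 × 14.7 × 1.4)) = √540.8 = 23.3 m/s

v = 23.3 m/s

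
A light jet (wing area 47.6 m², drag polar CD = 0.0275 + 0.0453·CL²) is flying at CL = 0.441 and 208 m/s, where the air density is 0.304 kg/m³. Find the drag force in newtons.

D = 11400 N

CD = 0.0275 + 0.0453 × 0.441² = 0.03631
D = ½ρv²S·CD = ½ × 0.304 × 208² × 47.6 × 0.03631 = 11400 N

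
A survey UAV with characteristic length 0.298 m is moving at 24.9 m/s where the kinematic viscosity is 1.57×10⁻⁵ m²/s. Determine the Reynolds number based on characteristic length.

Re = 4.73×10^5

Re = v·c/ν = 24.9 × 0.298 / (1.57×10⁻⁵) = 4.73×10^5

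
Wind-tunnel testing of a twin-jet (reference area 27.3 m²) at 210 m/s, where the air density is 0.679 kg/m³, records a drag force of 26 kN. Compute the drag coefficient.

CD = 0.0636

From D = ½ρv²S·CD, rearranging gives CD = 2D/(ρv²S).
CD = 2 × 26000 / (0.679 × 210² × 27.3) = 0.0636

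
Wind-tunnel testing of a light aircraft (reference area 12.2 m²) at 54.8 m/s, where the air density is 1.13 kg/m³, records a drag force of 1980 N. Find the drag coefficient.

From D = ½ρv²S·CD, rearranging gives CD = 2D/(ρv²S).
CD = 2 × 1980 / (1.13 × 54.8² × 12.2) = 0.0957

CD = 0.0957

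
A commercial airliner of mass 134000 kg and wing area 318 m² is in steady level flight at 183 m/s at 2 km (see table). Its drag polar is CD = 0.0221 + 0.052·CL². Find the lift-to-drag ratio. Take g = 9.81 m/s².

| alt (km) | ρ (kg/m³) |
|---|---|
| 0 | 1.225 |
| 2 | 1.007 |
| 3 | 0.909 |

At 2 km, from the table: ρ = 1.007 kg/m³.
Level flight ⇒ L = W = m·g = 134000 × 9.81 = 1.3145×10^6 N.
Dynamic pressure q = 0.5 × 1.007 × 183² = 16860 Pa.
CL = W/(q·S) = 1.3145×10^6 / (16860 × 318) = 0.2452.
CD = 0.0221 + 0.052 × 0.2452² = 0.02523.
L/D = CL/CD = 0.2452 / 0.02523 = 9.72

L/D = 9.72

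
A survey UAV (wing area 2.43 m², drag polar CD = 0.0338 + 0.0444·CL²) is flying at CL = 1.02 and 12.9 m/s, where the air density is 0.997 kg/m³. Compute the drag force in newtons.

CD = 0.0338 + 0.0444 × 1.02² = 0.07999
D = ½ρv²S·CD = ½ × 0.997 × 12.9² × 2.43 × 0.07999 = 16.1 N

D = 16.1 N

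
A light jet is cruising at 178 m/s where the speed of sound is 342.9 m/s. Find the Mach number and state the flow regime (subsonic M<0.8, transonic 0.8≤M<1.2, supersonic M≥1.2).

M = 0.519 (subsonic)

M = v/a = 178 / 342.9 = 0.519
M = 0.519 → subsonic.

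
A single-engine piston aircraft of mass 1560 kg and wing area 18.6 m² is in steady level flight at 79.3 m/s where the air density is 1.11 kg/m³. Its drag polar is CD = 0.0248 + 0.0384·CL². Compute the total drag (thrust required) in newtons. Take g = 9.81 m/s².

D = 1750 N

In steady level flight, lift balances weight: W = mg = 1560 × 9.81 = 15304 N.
Dynamic pressure q = 0.5 × 1.11 × 79.3² = 3490 Pa.
CL = 2W/(ρv²S) = 2×15304/(1.11×79.3²×18.6) = 0.2357.
CD = 0.0248 + 0.0384 × 0.2357² = 0.02693.
D = q·S·CD = 3490 × 18.6 × 0.02693 = 1748 N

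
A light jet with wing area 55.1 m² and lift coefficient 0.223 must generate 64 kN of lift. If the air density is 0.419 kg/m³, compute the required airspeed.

v = 158 m/s

L = ½ρv²S·CL ⇒ v = √(2L/(ρ·S·CL))
v = √(2 × 64000 / (0.419 × 55.1 × 0.223)) = √24860 = 158 m/s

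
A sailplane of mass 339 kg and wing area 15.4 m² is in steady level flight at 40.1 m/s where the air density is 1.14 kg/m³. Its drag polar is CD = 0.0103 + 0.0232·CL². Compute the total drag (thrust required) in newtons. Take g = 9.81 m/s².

Weight W = mg = 339 × 9.81 = 3325.6 N; in level flight L = W.
Dynamic pressure q = 0.5 × 1.14 × 40.1² = 916.6 Pa.
Required CL = L/(qS) = 3325.6/(916.6·15.4) = 0.2356.
CD = 0.0103 + 0.0232 × 0.2356² = 0.01159.
D = q·S·CD = 916.6 × 15.4 × 0.01159 = 163.6 N

D = 164 N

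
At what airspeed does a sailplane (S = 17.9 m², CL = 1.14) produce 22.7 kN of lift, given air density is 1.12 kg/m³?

v = 44.6 m/s

L = ½ρv²S·CL ⇒ v = √(2L/(ρ·S·CL))
v = √(2 × 22700 / (1.12 × 17.9 × 1.14)) = √1986 = 44.6 m/s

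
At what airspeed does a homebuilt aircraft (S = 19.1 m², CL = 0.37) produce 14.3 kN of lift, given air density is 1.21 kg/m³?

v = 57.8 m/s

L = ½ρv²S·CL ⇒ v = √(2L/(ρ·S·CL))
v = √(2 × 14300 / (1.21 × 19.1 × 0.37)) = √3345 = 57.8 m/s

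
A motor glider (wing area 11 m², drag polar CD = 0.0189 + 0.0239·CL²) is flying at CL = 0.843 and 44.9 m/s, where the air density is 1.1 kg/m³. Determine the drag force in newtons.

CD = 0.0189 + 0.0239 × 0.843² = 0.03588
D = ½ρv²S·CD = ½ × 1.1 × 44.9² × 11 × 0.03588 = 438 N

D = 438 N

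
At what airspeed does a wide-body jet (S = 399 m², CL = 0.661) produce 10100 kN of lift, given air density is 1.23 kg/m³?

L = ½ρv²S·CL ⇒ v = √(2L/(ρ·S·CL))
v = √(2 × 1.01×10^7 / (1.23 × 399 × 0.661)) = √62270 = 250 m/s

v = 250 m/s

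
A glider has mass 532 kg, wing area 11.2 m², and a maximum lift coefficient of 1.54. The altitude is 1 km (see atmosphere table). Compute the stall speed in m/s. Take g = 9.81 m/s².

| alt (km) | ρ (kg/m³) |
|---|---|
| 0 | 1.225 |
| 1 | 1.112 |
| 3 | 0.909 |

V_stall = 23.3 m/s

At 1 km, from the table: ρ = 1.112 kg/m³.
At stall, lift equals weight: L = W = m·g = 532 × 9.81 = 5219 N.
From L = ½ρV²S·CL,max = W: V_stall = √(2W/(ρSCL,max)) = √(2·5219/(1.112·11.2·1.54))
V_stall = √544.2 = 23.3 m/s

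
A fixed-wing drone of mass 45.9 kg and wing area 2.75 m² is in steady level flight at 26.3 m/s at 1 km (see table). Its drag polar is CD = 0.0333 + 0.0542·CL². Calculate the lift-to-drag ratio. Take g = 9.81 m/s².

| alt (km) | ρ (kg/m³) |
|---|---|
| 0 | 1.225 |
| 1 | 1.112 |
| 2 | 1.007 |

L/D = 9.87

At 1 km, from the table: ρ = 1.112 kg/m³.
Level flight ⇒ L = W = m·g = 45.9 × 9.81 = 450.28 N.
q = ½ρv² = ½ × 1.112 × 26.3² = 384.6 Pa.
Required CL = L/(qS) = 450.28/(384.6·2.75) = 0.4258.
CD = 0.0333 + 0.0542 × 0.4258² = 0.04312.
L/D = CL/CD = 0.4258 / 0.04312 = 9.87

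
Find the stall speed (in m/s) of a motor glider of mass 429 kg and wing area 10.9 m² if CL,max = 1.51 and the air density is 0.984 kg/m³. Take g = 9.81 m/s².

V_stall = 22.8 m/s

Weight W = mg = 429 × 9.81 = 4208 N.
V_stall = √(2W/(ρ·S·CL,max)) = √(2 × 4208 / (0.984 × 10.9 × 1.51))
V_stall = √519.7 = 22.8 m/s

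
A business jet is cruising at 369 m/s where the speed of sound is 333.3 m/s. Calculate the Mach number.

M = 1.11

M = v/a = 369 / 333.3 = 1.11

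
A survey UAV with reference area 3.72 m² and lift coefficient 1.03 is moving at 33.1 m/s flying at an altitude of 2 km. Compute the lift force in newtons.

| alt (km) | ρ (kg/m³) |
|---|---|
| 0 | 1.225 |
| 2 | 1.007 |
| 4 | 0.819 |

L = 2110 N

At 2 km, from the table: ρ = 1.007 kg/m³.
Dynamic pressure q = ½ρv² = ½ × 1.007 × 33.1² = 551.6 Pa.
L = q·S·CL = 551.6 × 3.72 × 1.03 = 2110 N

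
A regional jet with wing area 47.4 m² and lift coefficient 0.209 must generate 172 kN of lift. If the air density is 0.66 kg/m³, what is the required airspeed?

L = ½ρv²S·CL ⇒ v = √(2L/(ρ·S·CL))
v = √(2 × 1.72×10^5 / (0.66 × 47.4 × 0.209)) = √52610 = 229 m/s

v = 229 m/s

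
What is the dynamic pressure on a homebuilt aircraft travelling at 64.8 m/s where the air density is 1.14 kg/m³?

q = ½ρv² = ½ × 1.14 × 64.8² = 2390 Pa

q = 2390 Pa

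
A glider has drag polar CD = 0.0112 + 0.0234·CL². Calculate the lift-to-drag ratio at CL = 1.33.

L/D = 25.3

CD = 0.0112 + 0.0234 × 1.33² = 0.05259
L/D = CL/CD = 1.33 / 0.05259 = 25.3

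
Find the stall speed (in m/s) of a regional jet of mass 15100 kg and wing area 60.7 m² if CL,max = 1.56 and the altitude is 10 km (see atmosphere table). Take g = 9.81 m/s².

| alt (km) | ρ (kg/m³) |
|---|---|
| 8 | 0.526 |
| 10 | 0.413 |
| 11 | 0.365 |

At 10 km, from the table: ρ = 0.413 kg/m³.
At stall, lift equals weight: L = W = m·g = 15100 × 9.81 = 1.481×10^5 N.
V_stall = √(2W/(ρ·S·CL,max)) = √(2 × 1.481×10^5 / (0.413 × 60.7 × 1.56))
V_stall = √7576 = 87 m/s

V_stall = 87 m/s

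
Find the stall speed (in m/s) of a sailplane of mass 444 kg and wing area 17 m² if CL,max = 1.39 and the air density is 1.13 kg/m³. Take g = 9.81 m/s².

V_stall = 18.1 m/s

Weight W = mg = 444 × 9.81 = 4356 N.
From L = ½ρV²S·CL,max = W: V_stall = √(2W/(ρSCL,max)) = √(2·4356/(1.13·17·1.39))
V_stall = √326.2 = 18.1 m/s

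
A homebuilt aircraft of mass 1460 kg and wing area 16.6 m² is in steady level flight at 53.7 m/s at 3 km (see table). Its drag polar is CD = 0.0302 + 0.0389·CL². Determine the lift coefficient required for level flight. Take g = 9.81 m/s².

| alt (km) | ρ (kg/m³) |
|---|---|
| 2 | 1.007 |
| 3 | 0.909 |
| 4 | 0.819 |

At 3 km, from the table: ρ = 0.909 kg/m³.
Weight W = mg = 1460 × 9.81 = 14323 N; in level flight L = W.
Dynamic pressure q = 0.5 × 0.909 × 53.7² = 1311 Pa.
CL = 2W/(ρv²S) = 2×14323/(0.909×53.7²×16.6) = 0.6583.

CL = 0.658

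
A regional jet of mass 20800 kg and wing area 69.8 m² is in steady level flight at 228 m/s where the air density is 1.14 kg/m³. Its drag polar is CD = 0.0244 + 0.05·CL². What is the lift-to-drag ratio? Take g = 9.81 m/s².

L/D = 3.96

In steady level flight, lift balances weight: W = mg = 20800 × 9.81 = 2.0405×10^5 N.
Dynamic pressure q = 0.5 × 1.14 × 228² = 29630 Pa.
Required CL = L/(qS) = 2.0405×10^5/(29630·69.8) = 0.09866.
CD = 0.0244 + 0.05 × 0.09866² = 0.02489.
L/D = CL/CD = 0.09866 / 0.02489 = 3.96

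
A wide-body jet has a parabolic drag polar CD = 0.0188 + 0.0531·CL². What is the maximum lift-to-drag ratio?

For CD = CD0 + K·CL², (L/D)max occurs at CL* = √(CD0/K) and equals 1/(2√(K·CD0)).
(L/D)max = 1/(2√(0.0531 × 0.0188)) = 1/(2 × 0.0316) = 15.8

(L/D)max = 15.8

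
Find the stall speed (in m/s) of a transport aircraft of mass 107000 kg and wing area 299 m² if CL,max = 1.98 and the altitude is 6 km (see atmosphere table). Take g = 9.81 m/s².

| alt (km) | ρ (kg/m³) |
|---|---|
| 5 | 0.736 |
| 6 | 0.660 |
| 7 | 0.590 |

At 6 km, from the table: ρ = 0.660 kg/m³.
Stall occurs when L = W at CL,max. W = mg = 107000 × 9.81 = 1.05×10^6 N.
V_stall = √(2W/(ρ·S·CL,max)) = √(2 × 1.05×10^6 / (0.66 × 299 × 1.98))
V_stall = √5373 = 73.3 m/s

V_stall = 73.3 m/s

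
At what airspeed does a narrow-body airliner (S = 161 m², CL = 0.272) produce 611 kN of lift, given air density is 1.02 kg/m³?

L = ½ρv²S·CL ⇒ v = √(2L/(ρ·S·CL))
v = √(2 × 6.11×10^5 / (1.02 × 161 × 0.272)) = √27360 = 165 m/s

v = 165 m/s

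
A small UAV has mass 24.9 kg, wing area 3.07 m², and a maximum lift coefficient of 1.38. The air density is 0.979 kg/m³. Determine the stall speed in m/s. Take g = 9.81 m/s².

Stall occurs when L = W at CL,max. W = mg = 24.9 × 9.81 = 244.3 N.
From L = ½ρV²S·CL,max = W: V_stall = √(2W/(ρSCL,max)) = √(2·244.3/(0.979·3.07·1.38))
V_stall = √117.8 = 10.9 m/s

V_stall = 10.9 m/s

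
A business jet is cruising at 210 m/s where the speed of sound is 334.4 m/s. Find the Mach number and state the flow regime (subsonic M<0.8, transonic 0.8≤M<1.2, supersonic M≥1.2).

M = v/a = 210 / 334.4 = 0.628
M = 0.628 → subsonic.

M = 0.628 (subsonic)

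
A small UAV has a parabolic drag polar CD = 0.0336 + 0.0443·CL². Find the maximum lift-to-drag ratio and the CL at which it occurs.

For CD = CD0 + K·CL², (L/D)max occurs at CL* = √(CD0/K) and equals 1/(2√(K·CD0)).
(L/D)max = 1/(2√(0.0443 × 0.0336)) = 1/(2 × 0.03858) = 13
CL* = √(0.0336/0.0443) = 0.871

(L/D)max = 13, at CL = 0.871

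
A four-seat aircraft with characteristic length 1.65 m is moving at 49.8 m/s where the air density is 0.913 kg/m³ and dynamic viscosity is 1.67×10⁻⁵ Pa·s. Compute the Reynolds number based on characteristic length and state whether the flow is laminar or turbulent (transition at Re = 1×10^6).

Re = ρ·v·c/μ = 0.913 × 49.8 × 1.65 / (1.67×10⁻⁵) = 4.49×10^6
Since 4.49×10^6 > 1×10^6, the flow is turbulent.

Re = 4.49×10^6 (turbulent)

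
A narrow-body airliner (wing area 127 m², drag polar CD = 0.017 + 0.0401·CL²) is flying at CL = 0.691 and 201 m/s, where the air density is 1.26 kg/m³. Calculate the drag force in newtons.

D = 1.17×10^5 N

CD = 0.017 + 0.0401 × 0.691² = 0.03615
D = ½ρv²S·CD = ½ × 1.26 × 201² × 127 × 0.03615 = 1.17×10^5 N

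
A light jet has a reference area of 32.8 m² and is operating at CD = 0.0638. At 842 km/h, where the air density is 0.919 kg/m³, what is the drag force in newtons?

D = 52600 N

Convert speed: v = 842 km/h ÷ 3.6 = 233.9 m/s.
Dynamic pressure q = ½ρv² = ½ × 0.919 × 233.9² = 25140 Pa.
D = q·S·CD = 25140 × 32.8 × 0.0638 = 52600 N ≈ 52.6 kN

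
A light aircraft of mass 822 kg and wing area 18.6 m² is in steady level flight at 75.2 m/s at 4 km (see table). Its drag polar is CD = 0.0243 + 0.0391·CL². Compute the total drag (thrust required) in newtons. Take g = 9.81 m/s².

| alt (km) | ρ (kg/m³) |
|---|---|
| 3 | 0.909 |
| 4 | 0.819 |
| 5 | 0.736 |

At 4 km, from the table: ρ = 0.819 kg/m³.
Level flight ⇒ L = W = m·g = 822 × 9.81 = 8063.8 N.
q = ½ρv² = ½ × 0.819 × 75.2² = 2316 Pa.
CL = 2W/(ρv²S) = 2×8063.8/(0.819×75.2²×18.6) = 0.1872.
CD = 0.0243 + 0.0391 × 0.1872² = 0.02567.
D = q·S·CD = 2316 × 18.6 × 0.02567 = 1106 N

D = 1110 N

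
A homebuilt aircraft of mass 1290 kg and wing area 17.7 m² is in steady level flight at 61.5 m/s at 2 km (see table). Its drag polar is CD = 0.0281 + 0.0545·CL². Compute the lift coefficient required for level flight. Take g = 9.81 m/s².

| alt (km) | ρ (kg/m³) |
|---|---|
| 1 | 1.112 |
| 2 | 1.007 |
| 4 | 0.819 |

CL = 0.375

At 2 km, from the table: ρ = 1.007 kg/m³.
Weight W = mg = 1290 × 9.81 = 12655 N; in level flight L = W.
Dynamic pressure q = 0.5 × 1.007 × 61.5² = 1904 Pa.
CL = W/(q·S) = 12655 / (1904 × 17.7) = 0.3754.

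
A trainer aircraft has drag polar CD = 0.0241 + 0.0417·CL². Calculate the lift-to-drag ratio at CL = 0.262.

L/D = 9.72

CD = 0.0241 + 0.0417 × 0.262² = 0.02696
L/D = CL/CD = 0.262 / 0.02696 = 9.72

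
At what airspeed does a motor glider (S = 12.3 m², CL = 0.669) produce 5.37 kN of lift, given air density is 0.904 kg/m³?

v = 38 m/s

L = ½ρv²S·CL ⇒ v = √(2L/(ρ·S·CL))
v = √(2 × 5370 / (0.904 × 12.3 × 0.669)) = √1444 = 38 m/s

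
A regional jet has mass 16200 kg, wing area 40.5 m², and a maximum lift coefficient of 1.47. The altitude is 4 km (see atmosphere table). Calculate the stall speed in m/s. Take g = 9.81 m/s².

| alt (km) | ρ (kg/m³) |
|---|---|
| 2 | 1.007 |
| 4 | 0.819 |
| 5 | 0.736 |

At 4 km, from the table: ρ = 0.819 kg/m³.
Stall occurs when L = W at CL,max. W = mg = 16200 × 9.81 = 1.589×10^5 N.
From L = ½ρV²S·CL,max = W: V_stall = √(2W/(ρSCL,max)) = √(2·1.589×10^5/(0.819·40.5·1.47))
V_stall = √6519 = 80.7 m/s

V_stall = 80.7 m/s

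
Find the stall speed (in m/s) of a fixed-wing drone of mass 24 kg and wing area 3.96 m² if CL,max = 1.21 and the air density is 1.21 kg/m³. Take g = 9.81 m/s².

V_stall = 9.01 m/s

Weight W = mg = 24 × 9.81 = 235.4 N.
From L = ½ρV²S·CL,max = W: V_stall = √(2W/(ρSCL,max)) = √(2·235.4/(1.21·3.96·1.21))
V_stall = √81.22 = 9.01 m/s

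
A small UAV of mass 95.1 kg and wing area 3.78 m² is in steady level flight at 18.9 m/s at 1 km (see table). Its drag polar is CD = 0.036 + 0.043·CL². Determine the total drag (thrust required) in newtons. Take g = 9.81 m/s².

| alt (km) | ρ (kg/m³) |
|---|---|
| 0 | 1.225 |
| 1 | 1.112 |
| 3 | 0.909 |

At 1 km, from the table: ρ = 1.112 kg/m³.
Level flight ⇒ L = W = m·g = 95.1 × 9.81 = 932.93 N.
Dynamic pressure q = 0.5 × 1.112 × 18.9² = 198.6 Pa.
CL = 2W/(ρv²S) = 2×932.93/(1.112×18.9²×3.78) = 1.243.
CD = 0.036 + 0.043 × 1.243² = 0.1024.
D = q·S·CD = 198.6 × 3.78 × 0.1024 = 76.88 N

D = 76.9 N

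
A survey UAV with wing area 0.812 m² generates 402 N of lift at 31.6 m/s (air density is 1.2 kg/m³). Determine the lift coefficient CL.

From L = ½ρv²S·CL, rearranging gives CL = 2L/(ρv²S).
CL = 2 × 402 / (1.2 × 31.6² × 0.812) = 0.826

CL = 0.826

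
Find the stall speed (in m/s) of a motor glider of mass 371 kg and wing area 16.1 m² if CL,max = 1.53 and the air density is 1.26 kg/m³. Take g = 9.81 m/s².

V_stall = 15.3 m/s

Stall occurs when L = W at CL,max. W = mg = 371 × 9.81 = 3640 N.
From L = ½ρV²S·CL,max = W: V_stall = √(2W/(ρSCL,max)) = √(2·3640/(1.26·16.1·1.53))
V_stall = √234.5 = 15.3 m/s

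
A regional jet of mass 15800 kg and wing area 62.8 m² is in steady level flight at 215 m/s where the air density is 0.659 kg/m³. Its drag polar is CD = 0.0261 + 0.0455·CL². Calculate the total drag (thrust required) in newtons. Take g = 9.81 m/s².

Weight W = mg = 15800 × 9.81 = 1.55×10^5 N; in level flight L = W.
Dynamic pressure q = 0.5 × 0.659 × 215² = 15230 Pa.
CL = 2W/(ρv²S) = 2×1.55×10^5/(0.659×215²×62.8) = 0.162.
CD = 0.0261 + 0.0455 × 0.162² = 0.02729.
D = q·S·CD = 15230 × 62.8 × 0.02729 = 26110 N

D = 26100 N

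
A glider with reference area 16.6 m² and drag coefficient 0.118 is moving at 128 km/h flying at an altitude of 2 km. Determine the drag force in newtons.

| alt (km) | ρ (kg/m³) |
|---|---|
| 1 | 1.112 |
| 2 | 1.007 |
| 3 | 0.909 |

D = 1250 N

At 2 km, from the table: ρ = 1.007 kg/m³.
Convert speed: v = 128 km/h ÷ 3.6 = 35.56 m/s.
D = ½ρv²S·CD = ½ × 1.007 × 35.56² × 16.6 × 0.118 = 1250 N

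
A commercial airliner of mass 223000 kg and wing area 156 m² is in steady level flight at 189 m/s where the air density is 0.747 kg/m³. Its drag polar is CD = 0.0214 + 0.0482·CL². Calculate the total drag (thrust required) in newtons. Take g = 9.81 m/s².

In steady level flight, lift balances weight: W = mg = 223000 × 9.81 = 2.1876×10^6 N.
q = ½ρv² = ½ × 0.747 × 189² = 13340 Pa.
Required CL = L/(qS) = 2.1876×10^6/(13340·156) = 1.051.
CD = 0.0214 + 0.0482 × 1.051² = 0.07465.
D = q·S·CD = 13340 × 156 × 0.07465 = 1.554×10^5 N

D = 1.55×10^5 N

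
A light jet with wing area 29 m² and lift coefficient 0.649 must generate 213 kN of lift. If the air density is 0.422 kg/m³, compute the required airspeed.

v = 232 m/s

L = ½ρv²S·CL ⇒ v = √(2L/(ρ·S·CL))
v = √(2 × 2.13×10^5 / (0.422 × 29 × 0.649)) = √53640 = 232 m/s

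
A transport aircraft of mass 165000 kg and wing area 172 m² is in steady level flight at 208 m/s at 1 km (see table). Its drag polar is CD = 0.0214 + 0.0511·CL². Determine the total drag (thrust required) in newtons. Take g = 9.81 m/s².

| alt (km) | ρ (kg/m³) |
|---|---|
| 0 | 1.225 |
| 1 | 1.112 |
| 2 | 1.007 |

D = 1.21×10^5 N

At 1 km, from the table: ρ = 1.112 kg/m³.
In steady level flight, lift balances weight: W = mg = 165000 × 9.81 = 1.6186×10^6 N.
q = ½ρv² = ½ × 1.112 × 208² = 24050 Pa.
Required CL = L/(qS) = 1.6186×10^6/(24050·172) = 0.3912.
CD = 0.0214 + 0.0511 × 0.3912² = 0.02922.
D = q·S·CD = 24050 × 172 × 0.02922 = 1.209×10^5 N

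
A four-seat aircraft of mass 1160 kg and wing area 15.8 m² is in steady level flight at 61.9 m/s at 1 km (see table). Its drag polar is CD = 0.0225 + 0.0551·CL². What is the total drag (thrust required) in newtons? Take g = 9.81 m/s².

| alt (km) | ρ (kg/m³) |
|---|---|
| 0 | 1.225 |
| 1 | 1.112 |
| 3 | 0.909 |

At 1 km, from the table: ρ = 1.112 kg/m³.
Weight W = mg = 1160 × 9.81 = 11380 N; in level flight L = W.
Dynamic pressure q = 0.5 × 1.112 × 61.9² = 2130 Pa.
Required CL = L/(qS) = 11380/(2130·15.8) = 0.3381.
CD = 0.0225 + 0.0551 × 0.3381² = 0.0288.
D = q·S·CD = 2130 × 15.8 × 0.0288 = 969.3 N

D = 969 N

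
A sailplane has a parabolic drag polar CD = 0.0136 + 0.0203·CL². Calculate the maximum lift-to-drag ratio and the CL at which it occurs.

(L/D)max = 30.1, at CL = 0.819

For CD = CD0 + K·CL², (L/D)max occurs at CL* = √(CD0/K) and equals 1/(2√(K·CD0)).
(L/D)max = 1/(2√(0.0203 × 0.0136)) = 1/(2 × 0.01662) = 30.1
CL* = √(0.0136/0.0203) = 0.819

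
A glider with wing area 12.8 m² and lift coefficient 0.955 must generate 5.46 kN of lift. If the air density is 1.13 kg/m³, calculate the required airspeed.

L = ½ρv²S·CL ⇒ v = √(2L/(ρ·S·CL))
v = √(2 × 5460 / (1.13 × 12.8 × 0.955)) = √790.6 = 28.1 m/s

v = 28.1 m/s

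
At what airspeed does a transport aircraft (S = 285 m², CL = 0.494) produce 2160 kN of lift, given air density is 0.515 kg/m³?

L = ½ρv²S·CL ⇒ v = √(2L/(ρ·S·CL))
v = √(2 × 2.16×10^6 / (0.515 × 285 × 0.494)) = √59580 = 244 m/s

v = 244 m/s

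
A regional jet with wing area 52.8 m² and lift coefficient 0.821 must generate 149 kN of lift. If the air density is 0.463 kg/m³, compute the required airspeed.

L = ½ρv²S·CL ⇒ v = √(2L/(ρ·S·CL))
v = √(2 × 1.49×10^5 / (0.463 × 52.8 × 0.821)) = √14850 = 122 m/s

v = 122 m/s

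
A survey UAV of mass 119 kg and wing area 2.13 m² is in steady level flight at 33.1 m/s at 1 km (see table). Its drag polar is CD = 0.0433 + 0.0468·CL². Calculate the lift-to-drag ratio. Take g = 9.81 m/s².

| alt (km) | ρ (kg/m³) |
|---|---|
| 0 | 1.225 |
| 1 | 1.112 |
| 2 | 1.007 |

At 1 km, from the table: ρ = 1.112 kg/m³.
Weight W = mg = 119 × 9.81 = 1167.4 N; in level flight L = W.
Dynamic pressure q = 0.5 × 1.112 × 33.1² = 609.2 Pa.
CL = W/(q·S) = 1167.4 / (609.2 × 2.13) = 0.8997.
CD = 0.0433 + 0.0468 × 0.8997² = 0.08118.
L/D = CL/CD = 0.8997 / 0.08118 = 11.1

L/D = 11.1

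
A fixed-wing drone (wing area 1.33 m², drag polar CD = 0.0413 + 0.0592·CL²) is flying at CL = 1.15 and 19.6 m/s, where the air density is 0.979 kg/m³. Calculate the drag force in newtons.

CD = 0.0413 + 0.0592 × 1.15² = 0.1196
D = ½ρv²S·CD = ½ × 0.979 × 19.6² × 1.33 × 0.1196 = 29.9 N

D = 29.9 N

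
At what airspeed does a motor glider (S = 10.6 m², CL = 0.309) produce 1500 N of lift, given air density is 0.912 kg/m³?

v = 31.7 m/s

L = ½ρv²S·CL ⇒ v = √(2L/(ρ·S·CL))
v = √(2 × 1500 / (0.912 × 10.6 × 0.309)) = √1004 = 31.7 m/s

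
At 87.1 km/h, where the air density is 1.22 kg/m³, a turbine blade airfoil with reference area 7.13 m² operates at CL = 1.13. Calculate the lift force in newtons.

Convert speed: v = 87.1 km/h ÷ 3.6 = 24.19 m/s.
Dynamic pressure q = ½ρv² = ½ × 1.22 × 24.19² = 357.1 Pa.
L = q·S·CL = 357.1 × 7.13 × 1.13 = 2880 N

L = 2880 N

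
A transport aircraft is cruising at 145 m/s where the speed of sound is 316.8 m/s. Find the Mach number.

M = 0.458

M = v/a = 145 / 316.8 = 0.458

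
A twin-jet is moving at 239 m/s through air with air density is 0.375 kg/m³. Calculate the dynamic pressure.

q = ½ρv² = ½ × 0.375 × 239² = 10700 Pa

q = 10700 Pa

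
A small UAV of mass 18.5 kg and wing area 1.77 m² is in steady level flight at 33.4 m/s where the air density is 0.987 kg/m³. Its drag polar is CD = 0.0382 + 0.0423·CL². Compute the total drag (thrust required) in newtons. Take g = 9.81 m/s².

D = 38.7 N

Weight W = mg = 18.5 × 9.81 = 181.49 N; in level flight L = W.
q = ½ρv² = ½ × 0.987 × 33.4² = 550.5 Pa.
CL = W/(q·S) = 181.49 / (550.5 × 1.77) = 0.1862.
CD = 0.0382 + 0.0423 × 0.1862² = 0.03967.
D = q·S·CD = 550.5 × 1.77 × 0.03967 = 38.65 N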